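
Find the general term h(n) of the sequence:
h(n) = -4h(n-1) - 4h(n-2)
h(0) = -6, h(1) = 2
Characteristic equation: x² + 4x + 4 = 0, which is (x - (-2))².
Repeated root r = -2.
General solution: h(n) = (A + Bn)·(-2)^n.
From h(0) = -6: A = -6.
From h(1) = 2: (A + B)·(-2) = 2 ⇒ B = 5.
So h(n) = \left(5 n - 6\right) \cdot (-2)^n.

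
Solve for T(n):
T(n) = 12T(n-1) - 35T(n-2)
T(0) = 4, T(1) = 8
Characteristic equation: x² - 12x + 35 = 0, which factors as (x - (7))(x - (5)) = 0.
Roots r₁ = 7, r₂ = 5 (distinct).
General solution: T(n) = A·(7)^n + B·(5)^n.
From T(0) = 4: A + B = 4.
From T(1) = 8: 7A + 5B = 8.
Solving: A = -6, B = 10.
So T(n) = 10 \cdot 5^{n} - 6 \cdot 7^{n}.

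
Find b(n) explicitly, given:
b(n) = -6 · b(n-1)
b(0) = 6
Pure geometric recurrence with ratio -6.
By induction b(n) = b(0) · (-6)^n = 6 \left(-6\right)^{n}.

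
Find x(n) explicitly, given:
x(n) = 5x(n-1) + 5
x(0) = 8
First-order linear non-homogeneous.
Homogeneous solution: x_h(n) = A·(5)^n.
Try constant particular solution x_p = K: K = 5K + 5 ⇒ K = - \frac{5}{4}.
General: x(n) = A·(5)^n - \frac{5}{4}.
Apply x(0) = 8: A - \frac{5}{4} = 8 ⇒ A = \frac{37}{4}.
So x(n) = \frac{37 \cdot 5^{n}}{4} - \frac{5}{4}.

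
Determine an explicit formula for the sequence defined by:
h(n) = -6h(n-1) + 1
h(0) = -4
First-order linear non-homogeneous.
Homogeneous solution: h_h(n) = A·(-6)^n.
Try constant particular solution h_p = K: K = -6K + 1 ⇒ K = \frac{1}{7}.
General: h(n) = A·(-6)^n + \frac{1}{7}.
Apply h(0) = -4: A + \frac{1}{7} = -4 ⇒ A = - \frac{29}{7}.
So h(n) = \frac{1}{7} - \frac{29 \left(-6\right)^{n}}{7}.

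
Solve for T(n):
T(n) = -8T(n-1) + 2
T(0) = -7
First-order linear non-homogeneous.
Homogeneous solution: T_h(n) = A·(-8)^n.
Try constant particular solution T_p = K: K = -8K + 2 ⇒ K = \frac{2}{9}.
General: T(n) = A·(-8)^n + \frac{2}{9}.
Apply T(0) = -7: A + \frac{2}{9} = -7 ⇒ A = - \frac{65}{9}.
So T(n) = \frac{2}{9} - \frac{65 \left(-8\right)^{n}}{9}.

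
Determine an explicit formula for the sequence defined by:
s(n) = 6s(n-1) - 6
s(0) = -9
First-order linear non-homogeneous.
Homogeneous solution: s_h(n) = A·(6)^n.
Try constant particular solution s_p = K: K = 6K - 6 ⇒ K = \frac{6}{5}.
General: s(n) = A·(6)^n + \frac{6}{5}.
Apply s(0) = -9: A + \frac{6}{5} = -9 ⇒ A = - \frac{51}{5}.
So s(n) = \frac{6}{5} - \frac{51 \cdot 6^{n}}{5}.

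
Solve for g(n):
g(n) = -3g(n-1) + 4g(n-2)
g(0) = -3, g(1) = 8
Characteristic equation: x² + 3x - 4 = 0, which factors as (x - (1))(x - (-4)) = 0.
Roots r₁ = 1, r₂ = -4 (distinct).
General solution: g(n) = A·(1)^n + B·(-4)^n.
From g(0) = -3: A + B = -3.
From g(1) = 8: A - 4B = 8.
Solving: A = - \frac{4}{5}, B = - \frac{11}{5}.
So g(n) = - \frac{11 \left(-4\right)^{n}}{5} - \frac{4}{5}.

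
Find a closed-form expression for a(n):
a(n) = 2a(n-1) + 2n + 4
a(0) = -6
First-order linear with linear forcing.
Homogeneous solution: a_h(n) = A·(2)^n.
Try particular a_p(n) = pn + q. Substituting:
  pn + q = 2(p(n-1) + q) + 2n + 4.
Matching the n-coefficient: p = 2p + 2 ⇒ p = -2.
Matching constants: q = -2p + 2q + 4 ⇒ q = -8.
General: a(n) = A·(2)^n - 2 n - 8.
Apply a(0) = -6: A - 8 = -6 ⇒ A = 2.
So a(n) = 2 \cdot 2^{n} - 2 n - 8.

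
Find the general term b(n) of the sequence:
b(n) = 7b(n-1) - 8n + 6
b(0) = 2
First-order linear with linear forcing.
Homogeneous solution: b_h(n) = A·(7)^n.
Try particular b_p(n) = pn + q. Substituting:
  pn + q = 7(p(n-1) + q) - 8n + 6.
Matching the n-coefficient: p = 7p - 8 ⇒ p = \frac{4}{3}.
Matching constants: q = -7p + 7q + 6 ⇒ q = \frac{5}{9}.
General: b(n) = A·(7)^n + \frac{4 n}{3} + \frac{5}{9}.
Apply b(0) = 2: A + \frac{5}{9} = 2 ⇒ A = \frac{13}{9}.
So b(n) = \frac{13 \cdot 7^{n}}{9} + \frac{4 n}{3} + \frac{5}{9}.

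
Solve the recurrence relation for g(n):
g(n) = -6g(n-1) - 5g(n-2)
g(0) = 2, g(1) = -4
Characteristic equation: x² + 6x + 5 = 0, which factors as (x - (-1))(x - (-5)) = 0.
Roots r₁ = -1, r₂ = -5 (distinct).
General solution: g(n) = A·(-1)^n + B·(-5)^n.
From g(0) = 2: A + B = 2.
From g(1) = -4: -A - 5B = -4.
Solving: A = \frac{3}{2}, B = \frac{1}{2}.
So g(n) = \frac{3 \left(-1\right)^{n}}{2} + \frac{\left(-5\right)^{n}}{2}.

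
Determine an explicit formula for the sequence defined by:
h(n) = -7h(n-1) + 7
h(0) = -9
First-order linear non-homogeneous.
Homogeneous solution: h_h(n) = A·(-7)^n.
Try constant particular solution h_p = K: K = -7K + 7 ⇒ K = \frac{7}{8}.
General: h(n) = A·(-7)^n + \frac{7}{8}.
Apply h(0) = -9: A + \frac{7}{8} = -9 ⇒ A = - \frac{79}{8}.
So h(n) = \frac{7}{8} - \frac{79 \left(-7\right)^{n}}{8}.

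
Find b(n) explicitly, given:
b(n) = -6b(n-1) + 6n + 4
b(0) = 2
First-order linear with linear forcing.
Homogeneous solution: b_h(n) = A·(-6)^n.
Try particular b_p(n) = pn + q. Substituting:
  pn + q = -6(p(n-1) + q) + 6n + 4.
Matching the n-coefficient: p = -6p + 6 ⇒ p = \frac{6}{7}.
Matching constants: q = 6p - 6q + 4 ⇒ q = \frac{64}{49}.
General: b(n) = A·(-6)^n + \frac{6 n}{7} + \frac{64}{49}.
Apply b(0) = 2: A + \frac{64}{49} = 2 ⇒ A = \frac{34}{49}.
So b(n) = \frac{34 \left(-6\right)^{n}}{49} + \frac{6 n}{7} + \frac{64}{49}.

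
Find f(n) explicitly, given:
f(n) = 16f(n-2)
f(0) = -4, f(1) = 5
Characteristic equation: x² - 16 = 0, which factors as (x - (-4))(x - (4)) = 0.
Roots r₁ = -4, r₂ = 4 (distinct).
General solution: f(n) = A·(-4)^n + B·(4)^n.
From f(0) = -4: A + B = -4.
From f(1) = 5: -4A + 4B = 5.
Solving: A = - \frac{21}{8}, B = - \frac{11}{8}.
So f(n) = - \frac{21 \left(-4\right)^{n}}{8} - \frac{11 \cdot 4^{n}}{8}.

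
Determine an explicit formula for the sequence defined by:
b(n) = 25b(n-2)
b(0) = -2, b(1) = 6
Characteristic equation: x² - 25 = 0, which factors as (x - (5))(x - (-5)) = 0.
Roots r₁ = 5, r₂ = -5 (distinct).
General solution: b(n) = A·(5)^n + B·(-5)^n.
From b(0) = -2: A + B = -2.
From b(1) = 6: 5A - 5B = 6.
Solving: A = - \frac{2}{5}, B = - \frac{8}{5}.
So b(n) = - \frac{8 \left(-5\right)^{n}}{5} - \frac{2 \cdot 5^{n}}{5}.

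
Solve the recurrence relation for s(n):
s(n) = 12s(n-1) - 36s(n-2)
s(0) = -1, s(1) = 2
Characteristic equation: x² - 12x + 36 = 0, which is (x - (6))².
Repeated root r = 6.
General solution: s(n) = (A + Bn)·(6)^n.
From s(0) = -1: A = -1.
From s(1) = 2: (A + B)·(6) = 2 ⇒ B = \frac{4}{3}.
So s(n) = \left(\frac{4 n}{3} - 1\right) \cdot (6)^n.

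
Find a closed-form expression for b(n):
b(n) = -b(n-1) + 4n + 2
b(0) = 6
First-order linear with linear forcing.
Homogeneous solution: b_h(n) = A·(-1)^n.
Try particular b_p(n) = pn + q. Substituting:
  pn + q = -(p(n-1) + q) + 4n + 2.
Matching the n-coefficient: p = -p + 4 ⇒ p = 2.
Matching constants: q = p - q + 2 ⇒ q = 2.
General: b(n) = A·(-1)^n + 2 n + 2.
Apply b(0) = 6: A + 2 = 6 ⇒ A = 4.
So b(n) = 4 \left(-1\right)^{n} + 2 n + 2.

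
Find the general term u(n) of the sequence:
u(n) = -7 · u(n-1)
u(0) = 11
Pure geometric recurrence with ratio -7.
By induction u(n) = u(0) · (-7)^n = 11 \left(-7\right)^{n}.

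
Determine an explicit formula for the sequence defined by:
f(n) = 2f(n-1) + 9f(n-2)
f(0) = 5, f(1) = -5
Characteristic equation: x² - 2x - 9 = 0.
Discriminant Δ = (2)² + 4·(9) = 40.
Roots r₁,₂ = (2 ± √40)/2, so r₁ = 1 + \sqrt{10}, r₂ = 1 - \sqrt{10}.
General solution: f(n) = A·r₁^n + B·r₂^n.
From the initial conditions, A + B = 5 and r₁A + r₂B = -5.
Since r₁ - r₂ = √40: A = (-5 - (5)r₂)/√40 = \frac{5}{2} - \frac{\sqrt{10}}{2}, and B = 5 - A = \frac{\sqrt{10}}{2} + \frac{5}{2}.
So f(n) = \left(\frac{5}{2} - \frac{\sqrt{10}}{2}\right)\left(1 + \sqrt{10}\right)^n + \left(\frac{\sqrt{10}}{2} + \frac{5}{2}\right)\left(1 - \sqrt{10}\right)^n.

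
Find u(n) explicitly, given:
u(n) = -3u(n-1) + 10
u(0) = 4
First-order linear non-homogeneous.
Homogeneous solution: u_h(n) = A·(-3)^n.
Try constant particular solution u_p = K: K = -3K + 10 ⇒ K = \frac{5}{2}.
General: u(n) = A·(-3)^n + \frac{5}{2}.
Apply u(0) = 4: A + \frac{5}{2} = 4 ⇒ A = \frac{3}{2}.
So u(n) = \frac{3 \left(-3\right)^{n}}{2} + \frac{5}{2}.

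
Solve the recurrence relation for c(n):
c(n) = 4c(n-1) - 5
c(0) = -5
First-order linear non-homogeneous.
Homogeneous solution: c_h(n) = A·(4)^n.
Try constant particular solution c_p = K: K = 4K - 5 ⇒ K = \frac{5}{3}.
General: c(n) = A·(4)^n + \frac{5}{3}.
Apply c(0) = -5: A + \frac{5}{3} = -5 ⇒ A = - \frac{20}{3}.
So c(n) = \frac{5}{3} - \frac{20 \cdot 4^{n}}{3}.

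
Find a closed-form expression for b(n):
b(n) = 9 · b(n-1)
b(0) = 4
Pure geometric recurrence with ratio 9.
By induction b(n) = b(0) · (9)^n = 4 \cdot 9^{n}.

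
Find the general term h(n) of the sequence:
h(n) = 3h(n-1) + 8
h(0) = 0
First-order linear non-homogeneous.
Homogeneous solution: h_h(n) = A·(3)^n.
Try constant particular solution h_p = K: K = 3K + 8 ⇒ K = -4.
General: h(n) = A·(3)^n - 4.
Apply h(0) = 0: A - 4 = 0 ⇒ A = 4.
So h(n) = 4 \cdot 3^{n} - 4.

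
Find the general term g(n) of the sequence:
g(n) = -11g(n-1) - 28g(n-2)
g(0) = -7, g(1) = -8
Characteristic equation: x² + 11x + 28 = 0, which factors as (x - (-7))(x - (-4)) = 0.
Roots r₁ = -7, r₂ = -4 (distinct).
General solution: g(n) = A·(-7)^n + B·(-4)^n.
From g(0) = -7: A + B = -7.
From g(1) = -8: -7A - 4B = -8.
Solving: A = 12, B = -19.
So g(n) = - 19 \left(-4\right)^{n} + 12 \left(-7\right)^{n}.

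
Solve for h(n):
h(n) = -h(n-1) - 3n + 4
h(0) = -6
First-order linear with linear forcing.
Homogeneous solution: h_h(n) = A·(-1)^n.
Try particular h_p(n) = pn + q. Substituting:
  pn + q = -(p(n-1) + q) - 3n + 4.
Matching the n-coefficient: p = -p - 3 ⇒ p = - \frac{3}{2}.
Matching constants: q = p - q + 4 ⇒ q = \frac{5}{4}.
General: h(n) = A·(-1)^n - \frac{3 n}{2} + \frac{5}{4}.
Apply h(0) = -6: A + \frac{5}{4} = -6 ⇒ A = - \frac{29}{4}.
So h(n) = - \frac{29 \left(-1\right)^{n}}{4} - \frac{3 n}{2} + \frac{5}{4}.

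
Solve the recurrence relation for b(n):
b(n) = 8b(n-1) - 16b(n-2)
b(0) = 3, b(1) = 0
Characteristic equation: x² - 8x + 16 = 0, which is (x - (4))².
Repeated root r = 4.
General solution: b(n) = (A + Bn)·(4)^n.
From b(0) = 3: A = 3.
From b(1) = 0: (A + B)·(4) = 0 ⇒ B = -3.
So b(n) = \left(3 - 3 n\right) \cdot (4)^n.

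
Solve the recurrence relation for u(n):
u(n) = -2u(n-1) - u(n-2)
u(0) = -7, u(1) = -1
Characteristic equation: x² + 2x + 1 = 0, which is (x - (-1))².
Repeated root r = -1.
General solution: u(n) = (A + Bn)·(-1)^n.
From u(0) = -7: A = -7.
From u(1) = -1: (A + B)·(-1) = -1 ⇒ B = 8.
So u(n) = \left(8 n - 7\right) \cdot (-1)^n.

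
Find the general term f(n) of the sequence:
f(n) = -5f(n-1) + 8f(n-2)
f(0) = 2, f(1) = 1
Characteristic equation: x² + 5x - 8 = 0.
Discriminant Δ = (-5)² + 4·(8) = 57.
Roots r₁,₂ = (-5 ± √57)/2, so r₁ = - \frac{5}{2} + \frac{\sqrt{57}}{2}, r₂ = - \frac{\sqrt{57}}{2} - \frac{5}{2}.
General solution: f(n) = A·r₁^n + B·r₂^n.
From the initial conditions, A + B = 2 and r₁A + r₂B = 1.
Since r₁ - r₂ = √57: A = (1 - (2)r₂)/√57 = \frac{2 \sqrt{57}}{19} + 1, and B = 2 - A = 1 - \frac{2 \sqrt{57}}{19}.
So f(n) = \left(\frac{2 \sqrt{57}}{19} + 1\right)\left(- \frac{5}{2} + \frac{\sqrt{57}}{2}\right)^n + \left(1 - \frac{2 \sqrt{57}}{19}\right)\left(- \frac{\sqrt{57}}{2} - \frac{5}{2}\right)^n.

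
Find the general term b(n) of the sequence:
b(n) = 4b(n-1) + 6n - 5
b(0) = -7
First-order linear with linear forcing.
Homogeneous solution: b_h(n) = A·(4)^n.
Try particular b_p(n) = pn + q. Substituting:
  pn + q = 4(p(n-1) + q) + 6n - 5.
Matching the n-coefficient: p = 4p + 6 ⇒ p = -2.
Matching constants: q = -4p + 4q - 5 ⇒ q = -1.
General: b(n) = A·(4)^n - 2 n - 1.
Apply b(0) = -7: A - 1 = -7 ⇒ A = -6.
So b(n) = - 6 \cdot 4^{n} - 2 n - 1.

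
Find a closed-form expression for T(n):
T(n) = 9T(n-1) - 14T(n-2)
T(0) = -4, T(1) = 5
Characteristic equation: x² - 9x + 14 = 0, which factors as (x - (2))(x - (7)) = 0.
Roots r₁ = 2, r₂ = 7 (distinct).
General solution: T(n) = A·(2)^n + B·(7)^n.
From T(0) = -4: A + B = -4.
From T(1) = 5: 2A + 7B = 5.
Solving: A = - \frac{33}{5}, B = \frac{13}{5}.
So T(n) = - \frac{33 \cdot 2^{n}}{5} + \frac{13 \cdot 7^{n}}{5}.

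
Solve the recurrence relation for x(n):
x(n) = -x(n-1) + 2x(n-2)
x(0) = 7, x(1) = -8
Characteristic equation: x² + x - 2 = 0, which factors as (x - (1))(x - (-2)) = 0.
Roots r₁ = 1, r₂ = -2 (distinct).
General solution: x(n) = A·(1)^n + B·(-2)^n.
From x(0) = 7: A + B = 7.
From x(1) = -8: A - 2B = -8.
Solving: A = 2, B = 5.
So x(n) = 5 \left(-2\right)^{n} + 2.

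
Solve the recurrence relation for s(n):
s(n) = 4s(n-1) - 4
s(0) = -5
First-order linear non-homogeneous.
Homogeneous solution: s_h(n) = A·(4)^n.
Try constant particular solution s_p = K: K = 4K - 4 ⇒ K = \frac{4}{3}.
General: s(n) = A·(4)^n + \frac{4}{3}.
Apply s(0) = -5: A + \frac{4}{3} = -5 ⇒ A = - \frac{19}{3}.
So s(n) = \frac{4}{3} - \frac{19 \cdot 4^{n}}{3}.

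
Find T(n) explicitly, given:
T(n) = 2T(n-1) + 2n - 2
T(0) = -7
First-order linear with linear forcing.
Homogeneous solution: T_h(n) = A·(2)^n.
Try particular T_p(n) = pn + q. Substituting:
  pn + q = 2(p(n-1) + q) + 2n - 2.
Matching the n-coefficient: p = 2p + 2 ⇒ p = -2.
Matching constants: q = -2p + 2q - 2 ⇒ q = -2.
General: T(n) = A·(2)^n - 2 n - 2.
Apply T(0) = -7: A - 2 = -7 ⇒ A = -5.
So T(n) = - 5 \cdot 2^{n} - 2 n - 2.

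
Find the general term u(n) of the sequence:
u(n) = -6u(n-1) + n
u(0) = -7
First-order linear with linear forcing.
Homogeneous solution: u_h(n) = A·(-6)^n.
Try particular u_p(n) = pn + q. Substituting:
  pn + q = -6(p(n-1) + q) + n.
Matching the n-coefficient: p = -6p + 1 ⇒ p = \frac{1}{7}.
Matching constants: q = 6p - 6q ⇒ q = \frac{6}{49}.
General: u(n) = A·(-6)^n + \frac{n}{7} + \frac{6}{49}.
Apply u(0) = -7: A + \frac{6}{49} = -7 ⇒ A = - \frac{349}{49}.
So u(n) = - \frac{349 \left(-6\right)^{n}}{49} + \frac{n}{7} + \frac{6}{49}.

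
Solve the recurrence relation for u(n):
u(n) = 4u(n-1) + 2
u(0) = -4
First-order linear non-homogeneous.
Homogeneous solution: u_h(n) = A·(4)^n.
Try constant particular solution u_p = K: K = 4K + 2 ⇒ K = - \frac{2}{3}.
General: u(n) = A·(4)^n - \frac{2}{3}.
Apply u(0) = -4: A - \frac{2}{3} = -4 ⇒ A = - \frac{10}{3}.
So u(n) = - \frac{10 \cdot 4^{n}}{3} - \frac{2}{3}.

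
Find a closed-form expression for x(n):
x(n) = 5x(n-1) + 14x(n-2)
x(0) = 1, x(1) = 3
Characteristic equation: x² - 5x - 14 = 0, which factors as (x - (7))(x - (-2)) = 0.
Roots r₁ = 7, r₂ = -2 (distinct).
General solution: x(n) = A·(7)^n + B·(-2)^n.
From x(0) = 1: A + B = 1.
From x(1) = 3: 7A - 2B = 3.
Solving: A = \frac{5}{9}, B = \frac{4}{9}.
So x(n) = \frac{4 \left(-2\right)^{n}}{9} + \frac{5 \cdot 7^{n}}{9}.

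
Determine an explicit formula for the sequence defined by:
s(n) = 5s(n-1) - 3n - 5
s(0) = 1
First-order linear with linear forcing.
Homogeneous solution: s_h(n) = A·(5)^n.
Try particular s_p(n) = pn + q. Substituting:
  pn + q = 5(p(n-1) + q) - 3n - 5.
Matching the n-coefficient: p = 5p - 3 ⇒ p = \frac{3}{4}.
Matching constants: q = -5p + 5q - 5 ⇒ q = \frac{35}{16}.
General: s(n) = A·(5)^n + \frac{3 n}{4} + \frac{35}{16}.
Apply s(0) = 1: A + \frac{35}{16} = 1 ⇒ A = - \frac{19}{16}.
So s(n) = - \frac{19 \cdot 5^{n}}{16} + \frac{3 n}{4} + \frac{35}{16}.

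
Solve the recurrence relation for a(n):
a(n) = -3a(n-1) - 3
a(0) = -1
First-order linear non-homogeneous.
Homogeneous solution: a_h(n) = A·(-3)^n.
Try constant particular solution a_p = K: K = -3K - 3 ⇒ K = - \frac{3}{4}.
General: a(n) = A·(-3)^n - \frac{3}{4}.
Apply a(0) = -1: A - \frac{3}{4} = -1 ⇒ A = - \frac{1}{4}.
So a(n) = - \frac{\left(-3\right)^{n}}{4} - \frac{3}{4}.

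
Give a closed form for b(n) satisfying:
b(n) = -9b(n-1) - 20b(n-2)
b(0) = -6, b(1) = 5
Characteristic equation: x² + 9x + 20 = 0, which factors as (x - (-4))(x - (-5)) = 0.
Roots r₁ = -4, r₂ = -5 (distinct).
General solution: b(n) = A·(-4)^n + B·(-5)^n.
From b(0) = -6: A + B = -6.
From b(1) = 5: -4A - 5B = 5.
Solving: A = -25, B = 19.
So b(n) = - 25 \left(-4\right)^{n} + 19 \left(-5\right)^{n}.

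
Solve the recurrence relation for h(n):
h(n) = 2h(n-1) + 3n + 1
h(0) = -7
First-order linear with linear forcing.
Homogeneous solution: h_h(n) = A·(2)^n.
Try particular h_p(n) = pn + q. Substituting:
  pn + q = 2(p(n-1) + q) + 3n + 1.
Matching the n-coefficient: p = 2p + 3 ⇒ p = -3.
Matching constants: q = -2p + 2q + 1 ⇒ q = -7.
General: h(n) = A·(2)^n - 3 n - 7.
Apply h(0) = -7: A - 7 = -7 ⇒ A = 0.
So h(n) = - 3 n - 7.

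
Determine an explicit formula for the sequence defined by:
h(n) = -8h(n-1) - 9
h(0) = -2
First-order linear non-homogeneous.
Homogeneous solution: h_h(n) = A·(-8)^n.
Try constant particular solution h_p = K: K = -8K - 9 ⇒ K = -1.
General: h(n) = A·(-8)^n - 1.
Apply h(0) = -2: A - 1 = -2 ⇒ A = -1.
So h(n) = - \left(-8\right)^{n} - 1.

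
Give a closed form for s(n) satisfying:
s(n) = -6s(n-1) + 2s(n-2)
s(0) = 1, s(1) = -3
Characteristic equation: x² + 6x - 2 = 0.
Discriminant Δ = (-6)² + 4·(2) = 44.
Roots r₁,₂ = (-6 ± √44)/2, so r₁ = -3 + \sqrt{11}, r₂ = - \sqrt{11} - 3.
General solution: s(n) = A·r₁^n + B·r₂^n.
From the initial conditions, A + B = 1 and r₁A + r₂B = -3.
Since r₁ - r₂ = √44: A = (-3 - (1)r₂)/√44 = \frac{1}{2}, and B = 1 - A = \frac{1}{2}.
So s(n) = \left(\frac{1}{2}\right)\left(-3 + \sqrt{11}\right)^n + \left(\frac{1}{2}\right)\left(- \sqrt{11} - 3\right)^n.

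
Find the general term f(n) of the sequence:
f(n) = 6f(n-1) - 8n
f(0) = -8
First-order linear with linear forcing.
Homogeneous solution: f_h(n) = A·(6)^n.
Try particular f_p(n) = pn + q. Substituting:
  pn + q = 6(p(n-1) + q) - 8n.
Matching the n-coefficient: p = 6p - 8 ⇒ p = \frac{8}{5}.
Matching constants: q = -6p + 6q ⇒ q = \frac{48}{25}.
General: f(n) = A·(6)^n + \frac{8 n}{5} + \frac{48}{25}.
Apply f(0) = -8: A + \frac{48}{25} = -8 ⇒ A = - \frac{248}{25}.
So f(n) = - \frac{248 \cdot 6^{n}}{25} + \frac{8 n}{5} + \frac{48}{25}.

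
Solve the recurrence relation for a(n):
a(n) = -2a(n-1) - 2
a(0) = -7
First-order linear non-homogeneous.
Homogeneous solution: a_h(n) = A·(-2)^n.
Try constant particular solution a_p = K: K = -2K - 2 ⇒ K = - \frac{2}{3}.
General: a(n) = A·(-2)^n - \frac{2}{3}.
Apply a(0) = -7: A - \frac{2}{3} = -7 ⇒ A = - \frac{19}{3}.
So a(n) = - \frac{19 \left(-2\right)^{n}}{3} - \frac{2}{3}.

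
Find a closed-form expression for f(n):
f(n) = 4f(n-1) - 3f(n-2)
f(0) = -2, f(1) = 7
Characteristic equation: x² - 4x + 3 = 0, which factors as (x - (3))(x - (1)) = 0.
Roots r₁ = 3, r₂ = 1 (distinct).
General solution: f(n) = A·(3)^n + B·(1)^n.
From f(0) = -2: A + B = -2.
From f(1) = 7: 3A + B = 7.
Solving: A = \frac{9}{2}, B = - \frac{13}{2}.
So f(n) = \frac{9 \cdot 3^{n}}{2} - \frac{13}{2}.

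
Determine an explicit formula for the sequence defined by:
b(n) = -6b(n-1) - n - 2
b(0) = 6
First-order linear with linear forcing.
Homogeneous solution: b_h(n) = A·(-6)^n.
Try particular b_p(n) = pn + q. Substituting:
  pn + q = -6(p(n-1) + q) - n - 2.
Matching the n-coefficient: p = -6p - 1 ⇒ p = - \frac{1}{7}.
Matching constants: q = 6p - 6q - 2 ⇒ q = - \frac{20}{49}.
General: b(n) = A·(-6)^n - \frac{n}{7} - \frac{20}{49}.
Apply b(0) = 6: A - \frac{20}{49} = 6 ⇒ A = \frac{314}{49}.
So b(n) = \frac{314 \left(-6\right)^{n}}{49} - \frac{n}{7} - \frac{20}{49}.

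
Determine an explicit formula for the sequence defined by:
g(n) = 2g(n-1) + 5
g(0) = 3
First-order linear non-homogeneous.
Homogeneous solution: g_h(n) = A·(2)^n.
Try constant particular solution g_p = K: K = 2K + 5 ⇒ K = -5.
General: g(n) = A·(2)^n - 5.
Apply g(0) = 3: A - 5 = 3 ⇒ A = 8.
So g(n) = 8 \cdot 2^{n} - 5.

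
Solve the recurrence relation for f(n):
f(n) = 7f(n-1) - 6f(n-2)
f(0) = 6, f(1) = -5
Characteristic equation: x² - 7x + 6 = 0, which factors as (x - (6))(x - (1)) = 0.
Roots r₁ = 6, r₂ = 1 (distinct).
General solution: f(n) = A·(6)^n + B·(1)^n.
From f(0) = 6: A + B = 6.
From f(1) = -5: 6A + B = -5.
Solving: A = - \frac{11}{5}, B = \frac{41}{5}.
So f(n) = \frac{41}{5} - \frac{11 \cdot 6^{n}}{5}.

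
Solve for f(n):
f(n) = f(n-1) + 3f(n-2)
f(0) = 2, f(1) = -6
Characteristic equation: x² - x - 3 = 0.
Discriminant Δ = (1)² + 4·(3) = 13.
Roots r₁,₂ = (1 ± √13)/2, so r₁ = \frac{1}{2} + \frac{\sqrt{13}}{2}, r₂ = \frac{1}{2} - \frac{\sqrt{13}}{2}.
General solution: f(n) = A·r₁^n + B·r₂^n.
From the initial conditions, A + B = 2 and r₁A + r₂B = -6.
Since r₁ - r₂ = √13: A = (-6 - (2)r₂)/√13 = 1 - \frac{7 \sqrt{13}}{13}, and B = 2 - A = 1 + \frac{7 \sqrt{13}}{13}.
So f(n) = \left(1 - \frac{7 \sqrt{13}}{13}\right)\left(\frac{1}{2} + \frac{\sqrt{13}}{2}\right)^n + \left(1 + \frac{7 \sqrt{13}}{13}\right)\left(\frac{1}{2} - \frac{\sqrt{13}}{2}\right)^n.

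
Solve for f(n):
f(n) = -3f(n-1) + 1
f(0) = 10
First-order linear non-homogeneous.
Homogeneous solution: f_h(n) = A·(-3)^n.
Try constant particular solution f_p = K: K = -3K + 1 ⇒ K = \frac{1}{4}.
General: f(n) = A·(-3)^n + \frac{1}{4}.
Apply f(0) = 10: A + \frac{1}{4} = 10 ⇒ A = \frac{39}{4}.
So f(n) = \frac{39 \left(-3\right)^{n}}{4} + \frac{1}{4}.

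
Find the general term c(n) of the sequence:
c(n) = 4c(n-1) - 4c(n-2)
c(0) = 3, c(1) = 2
Characteristic equation: x² - 4x + 4 = 0, which is (x - (2))².
Repeated root r = 2.
General solution: c(n) = (A + Bn)·(2)^n.
From c(0) = 3: A = 3.
From c(1) = 2: (A + B)·(2) = 2 ⇒ B = -2.
So c(n) = \left(3 - 2 n\right) \cdot (2)^n.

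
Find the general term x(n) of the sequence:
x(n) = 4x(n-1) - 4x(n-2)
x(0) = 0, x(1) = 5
Characteristic equation: x² - 4x + 4 = 0, which is (x - (2))².
Repeated root r = 2.
General solution: x(n) = (A + Bn)·(2)^n.
From x(0) = 0: A = 0.
From x(1) = 5: (A + B)·(2) = 5 ⇒ B = \frac{5}{2}.
So x(n) = \left(\frac{5 n}{2}\right) \cdot (2)^n.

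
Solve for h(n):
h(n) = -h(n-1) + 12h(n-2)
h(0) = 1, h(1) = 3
Characteristic equation: x² + x - 12 = 0, which factors as (x - (-4))(x - (3)) = 0.
Roots r₁ = -4, r₂ = 3 (distinct).
General solution: h(n) = A·(-4)^n + B·(3)^n.
From h(0) = 1: A + B = 1.
From h(1) = 3: -4A + 3B = 3.
Solving: A = 0, B = 1.
So h(n) = 3^{n}.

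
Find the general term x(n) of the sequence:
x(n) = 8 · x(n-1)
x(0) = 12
Pure geometric recurrence with ratio 8.
By induction x(n) = x(0) · (8)^n = 12 \cdot 8^{n}.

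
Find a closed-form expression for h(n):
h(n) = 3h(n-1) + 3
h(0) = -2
First-order linear non-homogeneous.
Homogeneous solution: h_h(n) = A·(3)^n.
Try constant particular solution h_p = K: K = 3K + 3 ⇒ K = - \frac{3}{2}.
General: h(n) = A·(3)^n - \frac{3}{2}.
Apply h(0) = -2: A - \frac{3}{2} = -2 ⇒ A = - \frac{1}{2}.
So h(n) = - \frac{3^{n}}{2} - \frac{3}{2}.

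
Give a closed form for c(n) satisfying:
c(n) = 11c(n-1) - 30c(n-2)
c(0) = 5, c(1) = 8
Characteristic equation: x² - 11x + 30 = 0, which factors as (x - (5))(x - (6)) = 0.
Roots r₁ = 5, r₂ = 6 (distinct).
General solution: c(n) = A·(5)^n + B·(6)^n.
From c(0) = 5: A + B = 5.
From c(1) = 8: 5A + 6B = 8.
Solving: A = 22, B = -17.
So c(n) = 22 \cdot 5^{n} - 17 \cdot 6^{n}.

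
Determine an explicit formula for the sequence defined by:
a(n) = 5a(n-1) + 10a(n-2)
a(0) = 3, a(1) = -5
Characteristic equation: x² - 5x - 10 = 0.
Discriminant Δ = (5)² + 4·(10) = 65.
Roots r₁,₂ = (5 ± √65)/2, so r₁ = \frac{5}{2} + \frac{\sqrt{65}}{2}, r₂ = \frac{5}{2} - \frac{\sqrt{65}}{2}.
General solution: a(n) = A·r₁^n + B·r₂^n.
From the initial conditions, A + B = 3 and r₁A + r₂B = -5.
Since r₁ - r₂ = √65: A = (-5 - (3)r₂)/√65 = \frac{3}{2} - \frac{5 \sqrt{65}}{26}, and B = 3 - A = \frac{3}{2} + \frac{5 \sqrt{65}}{26}.
So a(n) = \left(\frac{3}{2} - \frac{5 \sqrt{65}}{26}\right)\left(\frac{5}{2} + \frac{\sqrt{65}}{2}\right)^n + \left(\frac{3}{2} + \frac{5 \sqrt{65}}{26}\right)\left(\frac{5}{2} - \frac{\sqrt{65}}{2}\right)^n.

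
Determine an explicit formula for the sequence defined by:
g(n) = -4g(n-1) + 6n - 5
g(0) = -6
First-order linear with linear forcing.
Homogeneous solution: g_h(n) = A·(-4)^n.
Try particular g_p(n) = pn + q. Substituting:
  pn + q = -4(p(n-1) + q) + 6n - 5.
Matching the n-coefficient: p = -4p + 6 ⇒ p = \frac{6}{5}.
Matching constants: q = 4p - 4q - 5 ⇒ q = - \frac{1}{25}.
General: g(n) = A·(-4)^n + \frac{6 n}{5} - \frac{1}{25}.
Apply g(0) = -6: A - \frac{1}{25} = -6 ⇒ A = - \frac{149}{25}.
So g(n) = - \frac{149 \left(-4\right)^{n}}{25} + \frac{6 n}{5} - \frac{1}{25}.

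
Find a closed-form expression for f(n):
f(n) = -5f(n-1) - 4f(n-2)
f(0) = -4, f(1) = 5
Characteristic equation: x² + 5x + 4 = 0, which factors as (x - (-1))(x - (-4)) = 0.
Roots r₁ = -1, r₂ = -4 (distinct).
General solution: f(n) = A·(-1)^n + B·(-4)^n.
From f(0) = -4: A + B = -4.
From f(1) = 5: -A - 4B = 5.
Solving: A = - \frac{11}{3}, B = - \frac{1}{3}.
So f(n) = - \frac{11 \left(-1\right)^{n}}{3} - \frac{\left(-4\right)^{n}}{3}.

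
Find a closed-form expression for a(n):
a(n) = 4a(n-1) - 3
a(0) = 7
First-order linear non-homogeneous.
Homogeneous solution: a_h(n) = A·(4)^n.
Try constant particular solution a_p = K: K = 4K - 3 ⇒ K = 1.
General: a(n) = A·(4)^n + 1.
Apply a(0) = 7: A + 1 = 7 ⇒ A = 6.
So a(n) = 6 \cdot 4^{n} + 1.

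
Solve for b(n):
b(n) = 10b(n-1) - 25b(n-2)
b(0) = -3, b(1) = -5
Characteristic equation: x² - 10x + 25 = 0, which is (x - (5))².
Repeated root r = 5.
General solution: b(n) = (A + Bn)·(5)^n.
From b(0) = -3: A = -3.
From b(1) = -5: (A + B)·(5) = -5 ⇒ B = 2.
So b(n) = \left(2 n - 3\right) \cdot (5)^n.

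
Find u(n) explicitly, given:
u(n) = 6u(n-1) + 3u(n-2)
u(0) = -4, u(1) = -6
Characteristic equation: x² - 6x - 3 = 0.
Discriminant Δ = (6)² + 4·(3) = 48.
Roots r₁,₂ = (6 ± √48)/2, so r₁ = 3 + 2 \sqrt{3}, r₂ = 3 - 2 \sqrt{3}.
General solution: u(n) = A·r₁^n + B·r₂^n.
From the initial conditions, A + B = -4 and r₁A + r₂B = -6.
Since r₁ - r₂ = √48: A = (-6 - (-4)r₂)/√48 = -2 + \frac{\sqrt{3}}{2}, and B = -4 - A = -2 - \frac{\sqrt{3}}{2}.
So u(n) = \left(-2 + \frac{\sqrt{3}}{2}\right)\left(3 + 2 \sqrt{3}\right)^n + \left(-2 - \frac{\sqrt{3}}{2}\right)\left(3 - 2 \sqrt{3}\right)^n.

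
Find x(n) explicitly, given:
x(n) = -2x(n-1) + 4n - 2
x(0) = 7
First-order linear with linear forcing.
Homogeneous solution: x_h(n) = A·(-2)^n.
Try particular x_p(n) = pn + q. Substituting:
  pn + q = -2(p(n-1) + q) + 4n - 2.
Matching the n-coefficient: p = -2p + 4 ⇒ p = \frac{4}{3}.
Matching constants: q = 2p - 2q - 2 ⇒ q = \frac{2}{9}.
General: x(n) = A·(-2)^n + \frac{4 n}{3} + \frac{2}{9}.
Apply x(0) = 7: A + \frac{2}{9} = 7 ⇒ A = \frac{61}{9}.
So x(n) = \frac{61 \left(-2\right)^{n}}{9} + \frac{4 n}{3} + \frac{2}{9}.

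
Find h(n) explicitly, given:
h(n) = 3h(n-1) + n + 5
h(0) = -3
First-order linear with linear forcing.
Homogeneous solution: h_h(n) = A·(3)^n.
Try particular h_p(n) = pn + q. Substituting:
  pn + q = 3(p(n-1) + q) + n + 5.
Matching the n-coefficient: p = 3p + 1 ⇒ p = - \frac{1}{2}.
Matching constants: q = -3p + 3q + 5 ⇒ q = - \frac{13}{4}.
General: h(n) = A·(3)^n - \frac{n}{2} - \frac{13}{4}.
Apply h(0) = -3: A - \frac{13}{4} = -3 ⇒ A = \frac{1}{4}.
So h(n) = \frac{3^{n}}{4} - \frac{n}{2} - \frac{13}{4}.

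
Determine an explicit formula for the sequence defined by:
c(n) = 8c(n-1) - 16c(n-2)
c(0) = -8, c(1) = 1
Characteristic equation: x² - 8x + 16 = 0, which is (x - (4))².
Repeated root r = 4.
General solution: c(n) = (A + Bn)·(4)^n.
From c(0) = -8: A = -8.
From c(1) = 1: (A + B)·(4) = 1 ⇒ B = \frac{33}{4}.
So c(n) = \left(\frac{33 n}{4} - 8\right) \cdot (4)^n.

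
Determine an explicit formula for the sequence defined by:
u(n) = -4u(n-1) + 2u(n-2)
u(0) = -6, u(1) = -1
Characteristic equation: x² + 4x - 2 = 0.
Discriminant Δ = (-4)² + 4·(2) = 24.
Roots r₁,₂ = (-4 ± √24)/2, so r₁ = -2 + \sqrt{6}, r₂ = - \sqrt{6} - 2.
General solution: u(n) = A·r₁^n + B·r₂^n.
From the initial conditions, A + B = -6 and r₁A + r₂B = -1.
Since r₁ - r₂ = √24: A = (-1 - (-6)r₂)/√24 = -3 - \frac{13 \sqrt{6}}{12}, and B = -6 - A = -3 + \frac{13 \sqrt{6}}{12}.
So u(n) = \left(-3 - \frac{13 \sqrt{6}}{12}\right)\left(-2 + \sqrt{6}\right)^n + \left(-3 + \frac{13 \sqrt{6}}{12}\right)\left(- \sqrt{6} - 2\right)^n.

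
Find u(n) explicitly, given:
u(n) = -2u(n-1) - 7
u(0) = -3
First-order linear non-homogeneous.
Homogeneous solution: u_h(n) = A·(-2)^n.
Try constant particular solution u_p = K: K = -2K - 7 ⇒ K = - \frac{7}{3}.
General: u(n) = A·(-2)^n - \frac{7}{3}.
Apply u(0) = -3: A - \frac{7}{3} = -3 ⇒ A = - \frac{2}{3}.
So u(n) = - \frac{2 \left(-2\right)^{n}}{3} - \frac{7}{3}.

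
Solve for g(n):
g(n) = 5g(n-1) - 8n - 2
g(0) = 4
First-order linear with linear forcing.
Homogeneous solution: g_h(n) = A·(5)^n.
Try particular g_p(n) = pn + q. Substituting:
  pn + q = 5(p(n-1) + q) - 8n - 2.
Matching the n-coefficient: p = 5p - 8 ⇒ p = 2.
Matching constants: q = -5p + 5q - 2 ⇒ q = 3.
General: g(n) = A·(5)^n + 2 n + 3.
Apply g(0) = 4: A + 3 = 4 ⇒ A = 1.
So g(n) = 5^{n} + 2 n + 3.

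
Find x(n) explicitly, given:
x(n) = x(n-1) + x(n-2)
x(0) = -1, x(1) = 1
Characteristic equation: x² - x - 1 = 0.
Discriminant Δ = (1)² + 4·(1) = 5.
Roots r₁,₂ = (1 ± √5)/2, so r₁ = \frac{1}{2} + \frac{\sqrt{5}}{2}, r₂ = \frac{1}{2} - \frac{\sqrt{5}}{2}.
General solution: x(n) = A·r₁^n + B·r₂^n.
From the initial conditions, A + B = -1 and r₁A + r₂B = 1.
Since r₁ - r₂ = √5: A = (1 - (-1)r₂)/√5 = - \frac{1}{2} + \frac{3 \sqrt{5}}{10}, and B = -1 - A = - \frac{3 \sqrt{5}}{10} - \frac{1}{2}.
So x(n) = \left(- \frac{1}{2} + \frac{3 \sqrt{5}}{10}\right)\left(\frac{1}{2} + \frac{\sqrt{5}}{2}\right)^n + \left(- \frac{3 \sqrt{5}}{10} - \frac{1}{2}\right)\left(\frac{1}{2} - \frac{\sqrt{5}}{2}\right)^n.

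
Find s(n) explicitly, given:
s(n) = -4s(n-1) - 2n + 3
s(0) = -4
First-order linear with linear forcing.
Homogeneous solution: s_h(n) = A·(-4)^n.
Try particular s_p(n) = pn + q. Substituting:
  pn + q = -4(p(n-1) + q) - 2n + 3.
Matching the n-coefficient: p = -4p - 2 ⇒ p = - \frac{2}{5}.
Matching constants: q = 4p - 4q + 3 ⇒ q = \frac{7}{25}.
General: s(n) = A·(-4)^n - \frac{2 n}{5} + \frac{7}{25}.
Apply s(0) = -4: A + \frac{7}{25} = -4 ⇒ A = - \frac{107}{25}.
So s(n) = - \frac{107 \left(-4\right)^{n}}{25} - \frac{2 n}{5} + \frac{7}{25}.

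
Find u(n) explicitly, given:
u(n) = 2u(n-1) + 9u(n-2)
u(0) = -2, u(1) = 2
Characteristic equation: x² - 2x - 9 = 0.
Discriminant Δ = (2)² + 4·(9) = 40.
Roots r₁,₂ = (2 ± √40)/2, so r₁ = 1 + \sqrt{10}, r₂ = 1 - \sqrt{10}.
General solution: u(n) = A·r₁^n + B·r₂^n.
From the initial conditions, A + B = -2 and r₁A + r₂B = 2.
Since r₁ - r₂ = √40: A = (2 - (-2)r₂)/√40 = -1 + \frac{\sqrt{10}}{5}, and B = -2 - A = -1 - \frac{\sqrt{10}}{5}.
So u(n) = \left(-1 + \frac{\sqrt{10}}{5}\right)\left(1 + \sqrt{10}\right)^n + \left(-1 - \frac{\sqrt{10}}{5}\right)\left(1 - \sqrt{10}\right)^n.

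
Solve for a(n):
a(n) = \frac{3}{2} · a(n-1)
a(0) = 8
Pure geometric recurrence with ratio \frac{3}{2}.
By induction a(n) = a(0) · (\frac{3}{2})^n = 8 \left(\frac{3}{2}\right)^{n}.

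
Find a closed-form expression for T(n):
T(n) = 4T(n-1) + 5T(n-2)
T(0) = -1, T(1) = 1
Characteristic equation: x² - 4x - 5 = 0, which factors as (x - (-1))(x - (5)) = 0.
Roots r₁ = -1, r₂ = 5 (distinct).
General solution: T(n) = A·(-1)^n + B·(5)^n.
From T(0) = -1: A + B = -1.
From T(1) = 1: -A + 5B = 1.
Solving: A = -1, B = 0.
So T(n) = - \left(-1\right)^{n}.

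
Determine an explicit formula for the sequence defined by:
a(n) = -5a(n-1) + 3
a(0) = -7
First-order linear non-homogeneous.
Homogeneous solution: a_h(n) = A·(-5)^n.
Try constant particular solution a_p = K: K = -5K + 3 ⇒ K = \frac{1}{2}.
General: a(n) = A·(-5)^n + \frac{1}{2}.
Apply a(0) = -7: A + \frac{1}{2} = -7 ⇒ A = - \frac{15}{2}.
So a(n) = \frac{1}{2} - \frac{15 \left(-5\right)^{n}}{2}.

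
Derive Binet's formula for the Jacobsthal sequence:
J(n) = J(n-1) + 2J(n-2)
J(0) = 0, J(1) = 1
This is the Jacobsthal sequence.
Characteristic equation: x² - x - 2 = 0; roots r₁ = 2, r₂ = -1.
General: J(n) = A·r₁^n + B·r₂^n. Solving with J(0)=0, J(1)=1 gives A = \frac{1}{3}, B = - \frac{1}{3}.
So J(n) = - \frac{\left(-1\right)^{n}}{3} + \frac{2^{n}}{3}.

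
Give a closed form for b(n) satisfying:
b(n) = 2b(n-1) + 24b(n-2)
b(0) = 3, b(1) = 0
Characteristic equation: x² - 2x - 24 = 0, which factors as (x - (-4))(x - (6)) = 0.
Roots r₁ = -4, r₂ = 6 (distinct).
General solution: b(n) = A·(-4)^n + B·(6)^n.
From b(0) = 3: A + B = 3.
From b(1) = 0: -4A + 6B = 0.
Solving: A = \frac{9}{5}, B = \frac{6}{5}.
So b(n) = \frac{9 \left(-4\right)^{n}}{5} + \frac{6 \cdot 6^{n}}{5}.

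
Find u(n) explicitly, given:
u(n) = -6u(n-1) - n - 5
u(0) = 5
First-order linear with linear forcing.
Homogeneous solution: u_h(n) = A·(-6)^n.
Try particular u_p(n) = pn + q. Substituting:
  pn + q = -6(p(n-1) + q) - n - 5.
Matching the n-coefficient: p = -6p - 1 ⇒ p = - \frac{1}{7}.
Matching constants: q = 6p - 6q - 5 ⇒ q = - \frac{41}{49}.
General: u(n) = A·(-6)^n - \frac{n}{7} - \frac{41}{49}.
Apply u(0) = 5: A - \frac{41}{49} = 5 ⇒ A = \frac{286}{49}.
So u(n) = \frac{286 \left(-6\right)^{n}}{49} - \frac{n}{7} - \frac{41}{49}.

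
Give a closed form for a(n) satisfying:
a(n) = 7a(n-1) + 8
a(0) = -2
First-order linear non-homogeneous.
Homogeneous solution: a_h(n) = A·(7)^n.
Try constant particular solution a_p = K: K = 7K + 8 ⇒ K = - \frac{4}{3}.
General: a(n) = A·(7)^n - \frac{4}{3}.
Apply a(0) = -2: A - \frac{4}{3} = -2 ⇒ A = - \frac{2}{3}.
So a(n) = - \frac{2 \cdot 7^{n}}{3} - \frac{4}{3}.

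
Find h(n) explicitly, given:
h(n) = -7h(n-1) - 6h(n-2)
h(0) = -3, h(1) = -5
Characteristic equation: x² + 7x + 6 = 0, which factors as (x - (-1))(x - (-6)) = 0.
Roots r₁ = -1, r₂ = -6 (distinct).
General solution: h(n) = A·(-1)^n + B·(-6)^n.
From h(0) = -3: A + B = -3.
From h(1) = -5: -A - 6B = -5.
Solving: A = - \frac{23}{5}, B = \frac{8}{5}.
So h(n) = - \frac{23 \left(-1\right)^{n}}{5} + \frac{8 \left(-6\right)^{n}}{5}.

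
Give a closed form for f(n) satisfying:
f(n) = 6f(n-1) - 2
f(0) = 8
First-order linear non-homogeneous.
Homogeneous solution: f_h(n) = A·(6)^n.
Try constant particular solution f_p = K: K = 6K - 2 ⇒ K = \frac{2}{5}.
General: f(n) = A·(6)^n + \frac{2}{5}.
Apply f(0) = 8: A + \frac{2}{5} = 8 ⇒ A = \frac{38}{5}.
So f(n) = \frac{38 \cdot 6^{n}}{5} + \frac{2}{5}.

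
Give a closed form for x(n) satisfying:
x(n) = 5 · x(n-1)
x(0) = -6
Pure geometric recurrence with ratio 5.
By induction x(n) = x(0) · (5)^n = - 6 \cdot 5^{n}.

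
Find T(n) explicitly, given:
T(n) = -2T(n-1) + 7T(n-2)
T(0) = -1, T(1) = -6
Characteristic equation: x² + 2x - 7 = 0.
Discriminant Δ = (-2)² + 4·(7) = 32.
Roots r₁,₂ = (-2 ± √32)/2, so r₁ = -1 + 2 \sqrt{2}, r₂ = - 2 \sqrt{2} - 1.
General solution: T(n) = A·r₁^n + B·r₂^n.
From the initial conditions, A + B = -1 and r₁A + r₂B = -6.
Since r₁ - r₂ = √32: A = (-6 - (-1)r₂)/√32 = - \frac{7 \sqrt{2}}{8} - \frac{1}{2}, and B = -1 - A = - \frac{1}{2} + \frac{7 \sqrt{2}}{8}.
So T(n) = \left(- \frac{7 \sqrt{2}}{8} - \frac{1}{2}\right)\left(-1 + 2 \sqrt{2}\right)^n + \left(- \frac{1}{2} + \frac{7 \sqrt{2}}{8}\right)\left(- 2 \sqrt{2} - 1\right)^n.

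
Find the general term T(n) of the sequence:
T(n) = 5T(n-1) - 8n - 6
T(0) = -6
First-order linear with linear forcing.
Homogeneous solution: T_h(n) = A·(5)^n.
Try particular T_p(n) = pn + q. Substituting:
  pn + q = 5(p(n-1) + q) - 8n - 6.
Matching the n-coefficient: p = 5p - 8 ⇒ p = 2.
Matching constants: q = -5p + 5q - 6 ⇒ q = 4.
General: T(n) = A·(5)^n + 2 n + 4.
Apply T(0) = -6: A + 4 = -6 ⇒ A = -10.
So T(n) = - 10 \cdot 5^{n} + 2 n + 4.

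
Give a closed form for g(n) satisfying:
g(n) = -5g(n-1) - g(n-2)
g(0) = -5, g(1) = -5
Characteristic equation: x² + 5x + 1 = 0.
Discriminant Δ = (-5)² + 4·(-1) = 21.
Roots r₁,₂ = (-5 ± √21)/2, so r₁ = - \frac{5}{2} + \frac{\sqrt{21}}{2}, r₂ = - \frac{5}{2} - \frac{\sqrt{21}}{2}.
General solution: g(n) = A·r₁^n + B·r₂^n.
From the initial conditions, A + B = -5 and r₁A + r₂B = -5.
Since r₁ - r₂ = √21: A = (-5 - (-5)r₂)/√21 = - \frac{5 \sqrt{21}}{6} - \frac{5}{2}, and B = -5 - A = - \frac{5}{2} + \frac{5 \sqrt{21}}{6}.
So g(n) = \left(- \frac{5 \sqrt{21}}{6} - \frac{5}{2}\right)\left(- \frac{5}{2} + \frac{\sqrt{21}}{2}\right)^n + \left(- \frac{5}{2} + \frac{5 \sqrt{21}}{6}\right)\left(- \frac{5}{2} - \frac{\sqrt{21}}{2}\right)^n.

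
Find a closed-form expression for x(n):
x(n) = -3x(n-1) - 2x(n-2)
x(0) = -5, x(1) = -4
Characteristic equation: x² + 3x + 2 = 0, which factors as (x - (-1))(x - (-2)) = 0.
Roots r₁ = -1, r₂ = -2 (distinct).
General solution: x(n) = A·(-1)^n + B·(-2)^n.
From x(0) = -5: A + B = -5.
From x(1) = -4: -A - 2B = -4.
Solving: A = -14, B = 9.
So x(n) = - 14 \left(-1\right)^{n} + 9 \left(-2\right)^{n}.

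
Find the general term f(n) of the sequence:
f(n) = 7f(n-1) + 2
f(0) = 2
First-order linear non-homogeneous.
Homogeneous solution: f_h(n) = A·(7)^n.
Try constant particular solution f_p = K: K = 7K + 2 ⇒ K = - \frac{1}{3}.
General: f(n) = A·(7)^n - \frac{1}{3}.
Apply f(0) = 2: A - \frac{1}{3} = 2 ⇒ A = \frac{7}{3}.
So f(n) = \frac{7 \cdot 7^{n}}{3} - \frac{1}{3}.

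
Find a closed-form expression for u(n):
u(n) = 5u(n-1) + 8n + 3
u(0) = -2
First-order linear with linear forcing.
Homogeneous solution: u_h(n) = A·(5)^n.
Try particular u_p(n) = pn + q. Substituting:
  pn + q = 5(p(n-1) + q) + 8n + 3.
Matching the n-coefficient: p = 5p + 8 ⇒ p = -2.
Matching constants: q = -5p + 5q + 3 ⇒ q = - \frac{13}{4}.
General: u(n) = A·(5)^n - 2 n - \frac{13}{4}.
Apply u(0) = -2: A - \frac{13}{4} = -2 ⇒ A = \frac{5}{4}.
So u(n) = \frac{5 \cdot 5^{n}}{4} - 2 n - \frac{13}{4}.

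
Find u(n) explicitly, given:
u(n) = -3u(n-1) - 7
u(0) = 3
First-order linear non-homogeneous.
Homogeneous solution: u_h(n) = A·(-3)^n.
Try constant particular solution u_p = K: K = -3K - 7 ⇒ K = - \frac{7}{4}.
General: u(n) = A·(-3)^n - \frac{7}{4}.
Apply u(0) = 3: A - \frac{7}{4} = 3 ⇒ A = \frac{19}{4}.
So u(n) = \frac{19 \left(-3\right)^{n}}{4} - \frac{7}{4}.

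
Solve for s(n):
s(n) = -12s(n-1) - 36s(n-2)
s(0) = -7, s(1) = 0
Characteristic equation: x² + 12x + 36 = 0, which is (x - (-6))².
Repeated root r = -6.
General solution: s(n) = (A + Bn)·(-6)^n.
From s(0) = -7: A = -7.
From s(1) = 0: (A + B)·(-6) = 0 ⇒ B = 7.
So s(n) = \left(7 n - 7\right) \cdot (-6)^n.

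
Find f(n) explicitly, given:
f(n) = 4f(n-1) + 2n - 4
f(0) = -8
First-order linear with linear forcing.
Homogeneous solution: f_h(n) = A·(4)^n.
Try particular f_p(n) = pn + q. Substituting:
  pn + q = 4(p(n-1) + q) + 2n - 4.
Matching the n-coefficient: p = 4p + 2 ⇒ p = - \frac{2}{3}.
Matching constants: q = -4p + 4q - 4 ⇒ q = \frac{4}{9}.
General: f(n) = A·(4)^n - \frac{2 n}{3} + \frac{4}{9}.
Apply f(0) = -8: A + \frac{4}{9} = -8 ⇒ A = - \frac{76}{9}.
So f(n) = - \frac{76 \cdot 4^{n}}{9} - \frac{2 n}{3} + \frac{4}{9}.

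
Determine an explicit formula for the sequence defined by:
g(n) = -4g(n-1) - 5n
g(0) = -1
First-order linear with linear forcing.
Homogeneous solution: g_h(n) = A·(-4)^n.
Try particular g_p(n) = pn + q. Substituting:
  pn + q = -4(p(n-1) + q) - 5n.
Matching the n-coefficient: p = -4p - 5 ⇒ p = -1.
Matching constants: q = 4p - 4q ⇒ q = - \frac{4}{5}.
General: g(n) = A·(-4)^n - n - \frac{4}{5}.
Apply g(0) = -1: A - \frac{4}{5} = -1 ⇒ A = - \frac{1}{5}.
So g(n) = - \frac{\left(-4\right)^{n}}{5} - n - \frac{4}{5}.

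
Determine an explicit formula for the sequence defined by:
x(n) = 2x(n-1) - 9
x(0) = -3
First-order linear non-homogeneous.
Homogeneous solution: x_h(n) = A·(2)^n.
Try constant particular solution x_p = K: K = 2K - 9 ⇒ K = 9.
General: x(n) = A·(2)^n + 9.
Apply x(0) = -3: A + 9 = -3 ⇒ A = -12.
So x(n) = 9 - 12 \cdot 2^{n}.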